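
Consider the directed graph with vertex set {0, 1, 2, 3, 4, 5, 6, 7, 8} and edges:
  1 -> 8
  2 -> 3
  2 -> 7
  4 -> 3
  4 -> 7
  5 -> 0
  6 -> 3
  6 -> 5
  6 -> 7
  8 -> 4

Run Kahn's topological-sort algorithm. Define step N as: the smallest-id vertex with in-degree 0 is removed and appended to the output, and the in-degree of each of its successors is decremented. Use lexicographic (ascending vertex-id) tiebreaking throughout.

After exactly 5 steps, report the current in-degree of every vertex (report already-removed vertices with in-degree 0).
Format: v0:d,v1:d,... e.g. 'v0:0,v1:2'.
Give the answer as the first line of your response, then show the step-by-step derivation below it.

v0:0,v1:0,v2:0,v3:1,v4:1,v5:0,v6:0,v7:1,v8:0

step 1: output 1; order=[1]; indeg=(1,0,0,3,1,1,0,3,0)
step 2: output 2; order=[1,2]; indeg=(1,0,0,2,1,1,0,2,0)
step 3: output 6; order=[1,2,6]; indeg=(1,0,0,1,1,0,0,1,0)
step 4: output 5; order=[1,2,6,5]; indeg=(0,0,0,1,1,0,0,1,0)
step 5: output 0; order=[1,2,6,5,0]; indeg=(0,0,0,1,1,0,0,1,0)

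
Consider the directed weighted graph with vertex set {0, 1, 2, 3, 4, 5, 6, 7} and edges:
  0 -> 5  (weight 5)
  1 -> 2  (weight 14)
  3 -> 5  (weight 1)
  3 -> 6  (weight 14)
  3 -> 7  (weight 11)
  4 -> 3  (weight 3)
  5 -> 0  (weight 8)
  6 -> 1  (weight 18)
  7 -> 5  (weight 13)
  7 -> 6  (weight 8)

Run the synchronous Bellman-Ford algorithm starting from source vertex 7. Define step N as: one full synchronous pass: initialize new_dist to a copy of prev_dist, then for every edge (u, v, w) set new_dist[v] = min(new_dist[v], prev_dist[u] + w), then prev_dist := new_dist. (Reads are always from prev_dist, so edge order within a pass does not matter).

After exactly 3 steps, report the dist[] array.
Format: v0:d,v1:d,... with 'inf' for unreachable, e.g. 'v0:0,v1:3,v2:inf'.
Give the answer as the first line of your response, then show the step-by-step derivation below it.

v0:21,v1:26,v2:40,v3:inf,v4:inf,v5:13,v6:8,v7:0

step 1: dist = v0:inf,v1:inf,v2:inf,v3:inf,v4:inf,v5:13,v6:8,v7:0
step 2: dist = v0:21,v1:26,v2:inf,v3:inf,v4:inf,v5:13,v6:8,v7:0
step 3: dist = v0:21,v1:26,v2:40,v3:inf,v4:inf,v5:13,v6:8,v7:0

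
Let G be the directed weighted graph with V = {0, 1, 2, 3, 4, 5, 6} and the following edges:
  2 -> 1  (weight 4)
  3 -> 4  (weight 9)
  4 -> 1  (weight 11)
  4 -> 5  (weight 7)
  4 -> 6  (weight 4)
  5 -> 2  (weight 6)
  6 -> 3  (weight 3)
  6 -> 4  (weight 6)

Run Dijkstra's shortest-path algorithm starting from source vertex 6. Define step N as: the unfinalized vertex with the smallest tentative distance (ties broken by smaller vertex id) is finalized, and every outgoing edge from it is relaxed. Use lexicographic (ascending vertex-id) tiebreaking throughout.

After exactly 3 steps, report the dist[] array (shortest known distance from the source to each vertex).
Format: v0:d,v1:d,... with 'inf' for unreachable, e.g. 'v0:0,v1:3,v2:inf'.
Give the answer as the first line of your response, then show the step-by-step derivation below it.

v0:inf,v1:17,v2:inf,v3:3,v4:6,v5:13,v6:0

step 1: dist = v0:inf,v1:inf,v2:inf,v3:3,v4:6,v5:inf,v6:0
step 2: dist = v0:inf,v1:inf,v2:inf,v3:3,v4:6,v5:inf,v6:0
step 3: dist = v0:inf,v1:17,v2:inf,v3:3,v4:6,v5:13,v6:0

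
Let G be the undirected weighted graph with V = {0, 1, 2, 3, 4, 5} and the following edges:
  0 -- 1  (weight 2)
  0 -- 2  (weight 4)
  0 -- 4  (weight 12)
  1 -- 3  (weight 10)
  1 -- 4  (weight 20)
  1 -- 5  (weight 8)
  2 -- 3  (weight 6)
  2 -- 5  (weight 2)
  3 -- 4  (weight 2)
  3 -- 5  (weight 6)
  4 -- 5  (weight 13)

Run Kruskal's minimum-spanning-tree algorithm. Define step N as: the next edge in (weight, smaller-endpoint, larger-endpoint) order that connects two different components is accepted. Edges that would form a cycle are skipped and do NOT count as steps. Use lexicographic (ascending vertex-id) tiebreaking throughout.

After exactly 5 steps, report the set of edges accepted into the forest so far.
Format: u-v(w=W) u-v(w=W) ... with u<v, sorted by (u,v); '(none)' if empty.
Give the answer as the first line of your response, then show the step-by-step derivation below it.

0-1(w=2) 0-2(w=4) 2-3(w=6) 2-5(w=2) 3-4(w=2)

step 1: add edge 0-1 (w=2); MST = {0-1(w=2)}
step 2: add edge 2-5 (w=2); MST = {0-1(w=2) 2-5(w=2)}
step 3: add edge 3-4 (w=2); MST = {0-1(w=2) 2-5(w=2) 3-4(w=2)}
step 4: add edge 0-2 (w=4); MST = {0-1(w=2) 0-2(w=4) 2-5(w=2) 3-4(w=2)}
step 5: add edge 2-3 (w=6); MST = {0-1(w=2) 0-2(w=4) 2-3(w=6) 2-5(w=2) 3-4(w=2)}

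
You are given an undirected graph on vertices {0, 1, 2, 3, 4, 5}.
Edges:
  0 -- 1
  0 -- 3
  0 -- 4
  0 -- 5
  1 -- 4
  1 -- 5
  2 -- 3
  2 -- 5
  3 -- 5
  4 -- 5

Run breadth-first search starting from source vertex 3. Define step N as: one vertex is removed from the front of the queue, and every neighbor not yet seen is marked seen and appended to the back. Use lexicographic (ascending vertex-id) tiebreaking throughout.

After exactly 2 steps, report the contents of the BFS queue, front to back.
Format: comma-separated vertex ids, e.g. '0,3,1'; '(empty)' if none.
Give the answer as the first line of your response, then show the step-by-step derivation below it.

2,5,1,4

step 1: dequeue 3; queue=[0,2,5]; order=3
step 2: dequeue 0; queue=[2,5,1,4]; order=3,0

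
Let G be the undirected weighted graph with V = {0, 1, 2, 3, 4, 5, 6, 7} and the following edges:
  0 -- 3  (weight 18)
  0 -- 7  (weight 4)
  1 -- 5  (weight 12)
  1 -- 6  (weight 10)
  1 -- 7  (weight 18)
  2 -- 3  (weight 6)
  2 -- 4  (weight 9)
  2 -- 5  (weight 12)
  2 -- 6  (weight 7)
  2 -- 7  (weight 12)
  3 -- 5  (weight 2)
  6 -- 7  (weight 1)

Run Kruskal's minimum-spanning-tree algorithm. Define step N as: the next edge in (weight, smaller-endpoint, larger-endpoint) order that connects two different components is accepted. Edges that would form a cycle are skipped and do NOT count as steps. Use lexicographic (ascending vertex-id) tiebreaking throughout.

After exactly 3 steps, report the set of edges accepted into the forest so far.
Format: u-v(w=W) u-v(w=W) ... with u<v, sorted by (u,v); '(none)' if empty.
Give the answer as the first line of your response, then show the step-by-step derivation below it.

0-7(w=4) 3-5(w=2) 6-7(w=1)

step 1: add edge 6-7 (w=1); MST = {6-7(w=1)}
step 2: add edge 3-5 (w=2); MST = {3-5(w=2) 6-7(w=1)}
step 3: add edge 0-7 (w=4); MST = {0-7(w=4) 3-5(w=2) 6-7(w=1)}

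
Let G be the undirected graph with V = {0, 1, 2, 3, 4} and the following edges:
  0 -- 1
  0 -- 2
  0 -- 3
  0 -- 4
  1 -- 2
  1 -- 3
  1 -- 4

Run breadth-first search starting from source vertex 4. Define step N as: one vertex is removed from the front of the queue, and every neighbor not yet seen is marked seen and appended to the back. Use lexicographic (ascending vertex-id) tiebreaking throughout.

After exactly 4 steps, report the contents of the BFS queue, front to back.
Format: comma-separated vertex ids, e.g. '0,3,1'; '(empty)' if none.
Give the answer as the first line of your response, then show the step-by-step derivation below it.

3

step 1: dequeue 4; queue=[0,1]; order=4
step 2: dequeue 0; queue=[1,2,3]; order=4,0
step 3: dequeue 1; queue=[2,3]; order=4,0,1
step 4: dequeue 2; queue=[3]; order=4,0,1,2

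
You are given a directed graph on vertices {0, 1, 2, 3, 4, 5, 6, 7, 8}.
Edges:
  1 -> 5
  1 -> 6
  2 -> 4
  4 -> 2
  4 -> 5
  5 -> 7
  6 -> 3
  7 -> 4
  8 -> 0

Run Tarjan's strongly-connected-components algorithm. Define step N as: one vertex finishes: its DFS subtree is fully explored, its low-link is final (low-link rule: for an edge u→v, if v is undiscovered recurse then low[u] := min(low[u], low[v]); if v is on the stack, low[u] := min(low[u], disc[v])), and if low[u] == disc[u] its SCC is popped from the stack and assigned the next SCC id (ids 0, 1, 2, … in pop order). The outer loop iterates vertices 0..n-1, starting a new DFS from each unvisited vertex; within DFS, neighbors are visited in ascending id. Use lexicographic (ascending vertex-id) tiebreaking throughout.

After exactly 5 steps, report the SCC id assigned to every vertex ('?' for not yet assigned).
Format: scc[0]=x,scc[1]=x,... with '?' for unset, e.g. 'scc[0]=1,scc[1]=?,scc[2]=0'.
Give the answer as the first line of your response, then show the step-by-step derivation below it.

scc[0]=0,scc[1]=?,scc[2]=1,scc[3]=?,scc[4]=1,scc[5]=1,scc[6]=?,scc[7]=1,scc[8]=?

step 1: low=(low[0]=0,low[1]=?,low[2]=?,low[3]=?,low[4]=?,low[5]=?,low[6]=?,low[7]=?,low[8]=?); scc=(scc[0]=0,scc[1]=?,scc[2]=?,scc[3]=?,scc[4]=?,scc[5]=?,scc[6]=?,scc[7]=?,scc[8]=?)
step 2: low=(low[0]=0,low[1]=1,low[2]=4,low[3]=?,low[4]=4,low[5]=2,low[6]=?,low[7]=3,low[8]=?); scc=(scc[0]=0,scc[1]=?,scc[2]=?,scc[3]=?,scc[4]=?,scc[5]=?,scc[6]=?,scc[7]=?,scc[8]=?)
step 3: low=(low[0]=0,low[1]=1,low[2]=4,low[3]=?,low[4]=2,low[5]=2,low[6]=?,low[7]=3,low[8]=?); scc=(scc[0]=0,scc[1]=?,scc[2]=?,scc[3]=?,scc[4]=?,scc[5]=?,scc[6]=?,scc[7]=?,scc[8]=?)
step 4: low=(low[0]=0,low[1]=1,low[2]=4,low[3]=?,low[4]=2,low[5]=2,low[6]=?,low[7]=2,low[8]=?); scc=(scc[0]=0,scc[1]=?,scc[2]=?,scc[3]=?,scc[4]=?,scc[5]=?,scc[6]=?,scc[7]=?,scc[8]=?)
step 5: low=(low[0]=0,low[1]=1,low[2]=4,low[3]=?,low[4]=2,low[5]=2,low[6]=?,low[7]=2,low[8]=?); scc=(scc[0]=0,scc[1]=?,scc[2]=1,scc[3]=?,scc[4]=1,scc[5]=1,scc[6]=?,scc[7]=1,scc[8]=?)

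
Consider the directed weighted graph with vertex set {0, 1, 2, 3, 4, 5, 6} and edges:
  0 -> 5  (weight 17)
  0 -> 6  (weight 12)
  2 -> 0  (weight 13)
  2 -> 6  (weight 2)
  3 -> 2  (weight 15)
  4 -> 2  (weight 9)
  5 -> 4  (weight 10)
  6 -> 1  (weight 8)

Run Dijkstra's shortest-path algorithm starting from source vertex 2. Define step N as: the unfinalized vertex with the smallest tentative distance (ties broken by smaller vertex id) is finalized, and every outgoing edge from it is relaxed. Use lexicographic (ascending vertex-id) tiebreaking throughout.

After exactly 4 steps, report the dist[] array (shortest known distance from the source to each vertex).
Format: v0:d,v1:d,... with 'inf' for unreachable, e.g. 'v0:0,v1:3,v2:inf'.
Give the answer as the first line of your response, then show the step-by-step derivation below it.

v0:13,v1:10,v2:0,v3:inf,v4:inf,v5:30,v6:2

step 1: dist = v0:13,v1:inf,v2:0,v3:inf,v4:inf,v5:inf,v6:2
step 2: dist = v0:13,v1:10,v2:0,v3:inf,v4:inf,v5:inf,v6:2
step 3: dist = v0:13,v1:10,v2:0,v3:inf,v4:inf,v5:inf,v6:2
step 4: dist = v0:13,v1:10,v2:0,v3:inf,v4:inf,v5:30,v6:2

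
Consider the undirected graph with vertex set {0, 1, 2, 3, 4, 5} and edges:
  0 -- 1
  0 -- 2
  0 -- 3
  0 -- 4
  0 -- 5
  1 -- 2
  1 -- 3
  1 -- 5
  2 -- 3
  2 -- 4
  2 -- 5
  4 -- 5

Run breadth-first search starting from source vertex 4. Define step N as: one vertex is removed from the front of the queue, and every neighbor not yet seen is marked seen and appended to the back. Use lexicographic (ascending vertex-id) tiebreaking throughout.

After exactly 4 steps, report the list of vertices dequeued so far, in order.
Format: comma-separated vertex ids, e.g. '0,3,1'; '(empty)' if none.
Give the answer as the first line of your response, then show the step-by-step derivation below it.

4,0,2,5

step 1: dequeue 4; queue=[0,2,5]; order=4
step 2: dequeue 0; queue=[2,5,1,3]; order=4,0
step 3: dequeue 2; queue=[5,1,3]; order=4,0,2
step 4: dequeue 5; queue=[1,3]; order=4,0,2,5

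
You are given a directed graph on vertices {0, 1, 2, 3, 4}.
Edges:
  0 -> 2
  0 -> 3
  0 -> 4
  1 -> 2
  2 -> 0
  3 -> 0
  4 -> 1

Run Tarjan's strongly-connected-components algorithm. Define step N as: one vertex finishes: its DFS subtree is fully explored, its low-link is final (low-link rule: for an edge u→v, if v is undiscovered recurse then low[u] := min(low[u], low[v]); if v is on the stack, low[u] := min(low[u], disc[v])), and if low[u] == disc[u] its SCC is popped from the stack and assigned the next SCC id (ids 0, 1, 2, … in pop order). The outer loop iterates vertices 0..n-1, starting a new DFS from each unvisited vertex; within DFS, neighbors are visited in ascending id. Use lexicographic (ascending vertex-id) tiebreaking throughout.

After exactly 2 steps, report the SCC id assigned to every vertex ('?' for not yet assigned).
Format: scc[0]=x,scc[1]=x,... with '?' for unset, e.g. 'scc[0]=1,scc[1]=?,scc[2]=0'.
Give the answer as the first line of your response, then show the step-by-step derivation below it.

scc[0]=?,scc[1]=?,scc[2]=?,scc[3]=?,scc[4]=?

step 1: low=(low[0]=0,low[1]=?,low[2]=0,low[3]=?,low[4]=?); scc=(scc[0]=?,scc[1]=?,scc[2]=?,scc[3]=?,scc[4]=?)
step 2: low=(low[0]=0,low[1]=?,low[2]=0,low[3]=0,low[4]=?); scc=(scc[0]=?,scc[1]=?,scc[2]=?,scc[3]=?,scc[4]=?)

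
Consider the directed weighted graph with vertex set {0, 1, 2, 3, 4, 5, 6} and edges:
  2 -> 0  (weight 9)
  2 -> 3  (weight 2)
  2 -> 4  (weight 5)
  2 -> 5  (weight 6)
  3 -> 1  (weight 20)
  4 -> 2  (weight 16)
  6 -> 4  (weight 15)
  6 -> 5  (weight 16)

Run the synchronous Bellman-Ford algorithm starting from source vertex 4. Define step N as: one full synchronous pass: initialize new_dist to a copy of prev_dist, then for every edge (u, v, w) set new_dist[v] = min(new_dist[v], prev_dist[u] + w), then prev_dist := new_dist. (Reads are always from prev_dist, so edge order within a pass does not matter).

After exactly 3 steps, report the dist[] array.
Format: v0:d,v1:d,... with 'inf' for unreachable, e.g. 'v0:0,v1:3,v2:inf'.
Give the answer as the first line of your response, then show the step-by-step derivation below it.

v0:25,v1:38,v2:16,v3:18,v4:0,v5:22,v6:inf

step 1: dist = v0:inf,v1:inf,v2:16,v3:inf,v4:0,v5:inf,v6:inf
step 2: dist = v0:25,v1:inf,v2:16,v3:18,v4:0,v5:22,v6:inf
step 3: dist = v0:25,v1:38,v2:16,v3:18,v4:0,v5:22,v6:inf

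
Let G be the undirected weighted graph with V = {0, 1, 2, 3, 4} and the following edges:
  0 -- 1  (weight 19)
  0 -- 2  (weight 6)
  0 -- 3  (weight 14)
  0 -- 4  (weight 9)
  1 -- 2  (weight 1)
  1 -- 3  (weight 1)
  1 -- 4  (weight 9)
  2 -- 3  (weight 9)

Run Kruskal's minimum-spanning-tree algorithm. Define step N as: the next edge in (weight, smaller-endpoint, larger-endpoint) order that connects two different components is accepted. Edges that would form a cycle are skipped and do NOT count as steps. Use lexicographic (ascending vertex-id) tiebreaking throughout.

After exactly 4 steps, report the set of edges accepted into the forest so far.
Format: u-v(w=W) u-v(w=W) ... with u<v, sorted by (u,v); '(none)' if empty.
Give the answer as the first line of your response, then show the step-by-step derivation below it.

0-2(w=6) 0-4(w=9) 1-2(w=1) 1-3(w=1)

step 1: add edge 1-2 (w=1); MST = {1-2(w=1)}
step 2: add edge 1-3 (w=1); MST = {1-2(w=1) 1-3(w=1)}
step 3: add edge 0-2 (w=6); MST = {0-2(w=6) 1-2(w=1) 1-3(w=1)}
step 4: add edge 0-4 (w=9); MST = {0-2(w=6) 0-4(w=9) 1-2(w=1) 1-3(w=1)}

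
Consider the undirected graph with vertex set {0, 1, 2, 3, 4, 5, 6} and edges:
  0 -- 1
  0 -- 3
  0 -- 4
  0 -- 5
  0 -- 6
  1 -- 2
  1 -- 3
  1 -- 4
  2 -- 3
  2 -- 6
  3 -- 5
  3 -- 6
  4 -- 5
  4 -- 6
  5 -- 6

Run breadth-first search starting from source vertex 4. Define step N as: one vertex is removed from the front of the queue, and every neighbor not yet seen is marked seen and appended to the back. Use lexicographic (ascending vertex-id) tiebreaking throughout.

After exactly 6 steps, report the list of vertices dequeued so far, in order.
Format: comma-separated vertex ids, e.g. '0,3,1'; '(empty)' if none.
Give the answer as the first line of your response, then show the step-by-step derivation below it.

4,0,1,5,6,3

step 1: dequeue 4; queue=[0,1,5,6]; order=4
step 2: dequeue 0; queue=[1,5,6,3]; order=4,0
step 3: dequeue 1; queue=[5,6,3,2]; order=4,0,1
step 4: dequeue 5; queue=[6,3,2]; order=4,0,1,5
step 5: dequeue 6; queue=[3,2]; order=4,0,1,5,6
step 6: dequeue 3; queue=[2]; order=4,0,1,5,6,3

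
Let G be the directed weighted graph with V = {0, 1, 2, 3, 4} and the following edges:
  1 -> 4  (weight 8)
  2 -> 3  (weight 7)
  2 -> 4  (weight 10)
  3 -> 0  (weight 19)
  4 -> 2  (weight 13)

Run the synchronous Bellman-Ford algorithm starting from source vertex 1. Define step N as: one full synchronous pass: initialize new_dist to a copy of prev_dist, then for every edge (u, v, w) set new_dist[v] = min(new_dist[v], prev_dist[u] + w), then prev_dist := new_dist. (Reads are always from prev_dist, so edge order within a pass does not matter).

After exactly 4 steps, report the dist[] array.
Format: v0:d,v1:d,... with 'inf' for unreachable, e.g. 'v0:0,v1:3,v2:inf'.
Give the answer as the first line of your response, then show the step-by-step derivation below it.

v0:47,v1:0,v2:21,v3:28,v4:8

step 1: dist = v0:inf,v1:0,v2:inf,v3:inf,v4:8
step 2: dist = v0:inf,v1:0,v2:21,v3:inf,v4:8
step 3: dist = v0:inf,v1:0,v2:21,v3:28,v4:8
step 4: dist = v0:47,v1:0,v2:21,v3:28,v4:8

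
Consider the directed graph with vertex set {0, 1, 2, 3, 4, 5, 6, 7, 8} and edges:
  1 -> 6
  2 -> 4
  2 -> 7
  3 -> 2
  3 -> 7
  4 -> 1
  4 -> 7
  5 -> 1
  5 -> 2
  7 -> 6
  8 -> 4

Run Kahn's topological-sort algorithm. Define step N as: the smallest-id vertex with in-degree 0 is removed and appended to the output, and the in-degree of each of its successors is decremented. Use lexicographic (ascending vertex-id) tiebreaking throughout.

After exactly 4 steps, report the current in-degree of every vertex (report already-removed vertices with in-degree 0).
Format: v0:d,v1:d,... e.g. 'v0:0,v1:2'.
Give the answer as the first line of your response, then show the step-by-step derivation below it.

v0:0,v1:1,v2:0,v3:0,v4:1,v5:0,v6:2,v7:1,v8:0

step 1: output 0; order=[0]; indeg=(0,2,2,0,2,0,2,3,0)
step 2: output 3; order=[0,3]; indeg=(0,2,1,0,2,0,2,2,0)
step 3: output 5; order=[0,3,5]; indeg=(0,1,0,0,2,0,2,2,0)
step 4: output 2; order=[0,3,5,2]; indeg=(0,1,0,0,1,0,2,1,0)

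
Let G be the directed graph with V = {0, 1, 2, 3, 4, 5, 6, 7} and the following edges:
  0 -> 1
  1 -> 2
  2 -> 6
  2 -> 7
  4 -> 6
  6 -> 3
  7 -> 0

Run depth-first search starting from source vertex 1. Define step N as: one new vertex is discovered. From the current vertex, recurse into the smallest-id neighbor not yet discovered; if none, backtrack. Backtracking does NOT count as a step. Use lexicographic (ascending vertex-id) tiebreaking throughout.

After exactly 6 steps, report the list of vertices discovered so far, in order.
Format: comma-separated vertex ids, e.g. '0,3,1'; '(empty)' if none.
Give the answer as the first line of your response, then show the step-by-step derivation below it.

1,2,6,3,7,0

step 1: discover 1; path=1; order=1
step 2: discover 2; path=1>2; order=1,2
step 3: discover 6; path=1>2>6; order=1,2,6
step 4: discover 3; path=1>2>6>3; order=1,2,6,3
step 5: discover 7; path=1>2>7; order=1,2,6,3,7
step 6: discover 0; path=1>2>7>0; order=1,2,6,3,7,0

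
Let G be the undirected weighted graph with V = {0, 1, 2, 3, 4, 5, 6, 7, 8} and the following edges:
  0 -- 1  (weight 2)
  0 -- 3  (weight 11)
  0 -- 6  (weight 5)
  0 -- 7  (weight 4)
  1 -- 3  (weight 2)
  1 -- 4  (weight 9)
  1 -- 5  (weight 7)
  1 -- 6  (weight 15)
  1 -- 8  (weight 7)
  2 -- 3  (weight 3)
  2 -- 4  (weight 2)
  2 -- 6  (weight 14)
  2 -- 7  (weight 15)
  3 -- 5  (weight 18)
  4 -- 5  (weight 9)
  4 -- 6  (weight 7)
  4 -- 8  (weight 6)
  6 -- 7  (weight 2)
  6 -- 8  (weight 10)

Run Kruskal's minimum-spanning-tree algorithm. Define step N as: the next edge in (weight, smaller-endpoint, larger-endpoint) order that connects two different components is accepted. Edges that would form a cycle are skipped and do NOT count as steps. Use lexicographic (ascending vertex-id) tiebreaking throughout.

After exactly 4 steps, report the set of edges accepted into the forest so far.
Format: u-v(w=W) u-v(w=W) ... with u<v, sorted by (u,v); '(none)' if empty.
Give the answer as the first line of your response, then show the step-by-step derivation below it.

0-1(w=2) 1-3(w=2) 2-4(w=2) 6-7(w=2)

step 1: add edge 0-1 (w=2); MST = {0-1(w=2)}
step 2: add edge 1-3 (w=2); MST = {0-1(w=2) 1-3(w=2)}
step 3: add edge 2-4 (w=2); MST = {0-1(w=2) 1-3(w=2) 2-4(w=2)}
step 4: add edge 6-7 (w=2); MST = {0-1(w=2) 1-3(w=2) 2-4(w=2) 6-7(w=2)}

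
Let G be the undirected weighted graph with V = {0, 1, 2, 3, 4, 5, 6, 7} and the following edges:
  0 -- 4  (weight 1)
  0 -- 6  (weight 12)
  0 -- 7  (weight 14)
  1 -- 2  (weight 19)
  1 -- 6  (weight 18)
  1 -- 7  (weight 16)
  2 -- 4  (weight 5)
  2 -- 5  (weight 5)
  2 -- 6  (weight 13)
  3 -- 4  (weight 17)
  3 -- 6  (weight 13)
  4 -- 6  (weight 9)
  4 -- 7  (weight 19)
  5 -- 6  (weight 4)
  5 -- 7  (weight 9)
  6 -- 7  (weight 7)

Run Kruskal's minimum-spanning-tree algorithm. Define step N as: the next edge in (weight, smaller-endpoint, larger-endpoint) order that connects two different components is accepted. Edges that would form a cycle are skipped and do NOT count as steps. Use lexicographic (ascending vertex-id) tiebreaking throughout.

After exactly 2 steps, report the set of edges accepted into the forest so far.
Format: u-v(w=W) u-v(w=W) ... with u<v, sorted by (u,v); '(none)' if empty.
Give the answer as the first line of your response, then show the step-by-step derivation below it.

0-4(w=1) 5-6(w=4)

step 1: add edge 0-4 (w=1); MST = {0-4(w=1)}
step 2: add edge 5-6 (w=4); MST = {0-4(w=1) 5-6(w=4)}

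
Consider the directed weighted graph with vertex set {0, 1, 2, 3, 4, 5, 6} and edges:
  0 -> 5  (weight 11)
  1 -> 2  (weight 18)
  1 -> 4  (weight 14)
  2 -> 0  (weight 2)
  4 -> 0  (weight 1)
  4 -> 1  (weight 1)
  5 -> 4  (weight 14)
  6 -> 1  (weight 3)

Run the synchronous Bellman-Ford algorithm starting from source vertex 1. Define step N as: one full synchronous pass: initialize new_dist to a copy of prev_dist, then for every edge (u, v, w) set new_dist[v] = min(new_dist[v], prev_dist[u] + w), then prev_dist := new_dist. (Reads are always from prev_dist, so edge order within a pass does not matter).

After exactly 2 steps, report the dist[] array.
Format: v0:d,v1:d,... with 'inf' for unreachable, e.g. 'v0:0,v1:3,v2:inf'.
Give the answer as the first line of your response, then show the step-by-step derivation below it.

v0:15,v1:0,v2:18,v3:inf,v4:14,v5:inf,v6:inf

step 1: dist = v0:inf,v1:0,v2:18,v3:inf,v4:14,v5:inf,v6:inf
step 2: dist = v0:15,v1:0,v2:18,v3:inf,v4:14,v5:inf,v6:inf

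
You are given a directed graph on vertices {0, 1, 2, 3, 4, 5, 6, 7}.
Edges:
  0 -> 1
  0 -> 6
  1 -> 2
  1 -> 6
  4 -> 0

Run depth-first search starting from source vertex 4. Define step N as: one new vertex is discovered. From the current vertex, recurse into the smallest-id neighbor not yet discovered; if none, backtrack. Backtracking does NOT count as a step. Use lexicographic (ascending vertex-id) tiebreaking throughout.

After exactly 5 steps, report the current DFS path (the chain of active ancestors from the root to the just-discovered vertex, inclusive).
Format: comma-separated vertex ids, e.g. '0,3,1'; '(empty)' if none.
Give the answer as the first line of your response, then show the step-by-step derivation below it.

4,0,1,6

step 1: discover 4; path=4; order=4
step 2: discover 0; path=4>0; order=4,0
step 3: discover 1; path=4>0>1; order=4,0,1
step 4: discover 2; path=4>0>1>2; order=4,0,1,2
step 5: discover 6; path=4>0>1>6; order=4,0,1,2,6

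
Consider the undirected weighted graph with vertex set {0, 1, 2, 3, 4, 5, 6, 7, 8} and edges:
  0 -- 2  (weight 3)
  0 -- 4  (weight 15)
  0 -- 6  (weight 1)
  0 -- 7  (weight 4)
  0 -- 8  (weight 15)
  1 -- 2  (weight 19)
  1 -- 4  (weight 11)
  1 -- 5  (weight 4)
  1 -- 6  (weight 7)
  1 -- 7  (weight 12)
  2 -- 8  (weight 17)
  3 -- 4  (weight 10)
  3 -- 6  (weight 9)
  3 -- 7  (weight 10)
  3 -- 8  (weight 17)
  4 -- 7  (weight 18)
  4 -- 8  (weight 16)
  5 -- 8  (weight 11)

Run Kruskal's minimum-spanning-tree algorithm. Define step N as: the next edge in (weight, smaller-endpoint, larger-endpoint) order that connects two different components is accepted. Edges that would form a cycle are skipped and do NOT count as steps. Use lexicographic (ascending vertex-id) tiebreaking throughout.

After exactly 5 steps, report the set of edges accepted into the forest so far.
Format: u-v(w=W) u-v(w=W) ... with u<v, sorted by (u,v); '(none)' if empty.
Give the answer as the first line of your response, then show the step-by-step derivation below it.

0-2(w=3) 0-6(w=1) 0-7(w=4) 1-5(w=4) 1-6(w=7)

step 1: add edge 0-6 (w=1); MST = {0-6(w=1)}
step 2: add edge 0-2 (w=3); MST = {0-2(w=3) 0-6(w=1)}
step 3: add edge 0-7 (w=4); MST = {0-2(w=3) 0-6(w=1) 0-7(w=4)}
step 4: add edge 1-5 (w=4); MST = {0-2(w=3) 0-6(w=1) 0-7(w=4) 1-5(w=4)}
step 5: add edge 1-6 (w=7); MST = {0-2(w=3) 0-6(w=1) 0-7(w=4) 1-5(w=4) 1-6(w=7)}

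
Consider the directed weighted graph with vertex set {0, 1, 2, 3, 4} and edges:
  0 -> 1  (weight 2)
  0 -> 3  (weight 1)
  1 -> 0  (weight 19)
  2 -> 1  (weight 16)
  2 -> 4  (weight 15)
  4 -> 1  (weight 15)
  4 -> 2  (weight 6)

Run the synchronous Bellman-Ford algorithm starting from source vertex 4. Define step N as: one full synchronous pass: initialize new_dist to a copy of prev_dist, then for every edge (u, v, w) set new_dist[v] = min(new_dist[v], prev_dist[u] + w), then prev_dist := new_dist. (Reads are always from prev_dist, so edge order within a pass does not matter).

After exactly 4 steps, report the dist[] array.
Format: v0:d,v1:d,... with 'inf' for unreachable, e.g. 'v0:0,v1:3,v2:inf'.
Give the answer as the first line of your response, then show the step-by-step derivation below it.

v0:34,v1:15,v2:6,v3:35,v4:0

step 1: dist = v0:inf,v1:15,v2:6,v3:inf,v4:0
step 2: dist = v0:34,v1:15,v2:6,v3:inf,v4:0
step 3: dist = v0:34,v1:15,v2:6,v3:35,v4:0
step 4: dist = v0:34,v1:15,v2:6,v3:35,v4:0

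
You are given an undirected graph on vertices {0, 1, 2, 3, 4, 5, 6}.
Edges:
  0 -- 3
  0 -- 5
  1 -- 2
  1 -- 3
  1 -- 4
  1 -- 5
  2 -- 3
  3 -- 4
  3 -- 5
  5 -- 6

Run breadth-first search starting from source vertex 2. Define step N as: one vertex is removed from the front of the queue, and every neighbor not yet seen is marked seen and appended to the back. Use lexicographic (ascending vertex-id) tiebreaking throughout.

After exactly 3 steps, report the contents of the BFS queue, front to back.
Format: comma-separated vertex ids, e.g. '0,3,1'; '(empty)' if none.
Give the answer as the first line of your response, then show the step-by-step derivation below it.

4,5,0

step 1: dequeue 2; queue=[1,3]; order=2
step 2: dequeue 1; queue=[3,4,5]; order=2,1
step 3: dequeue 3; queue=[4,5,0]; order=2,1,3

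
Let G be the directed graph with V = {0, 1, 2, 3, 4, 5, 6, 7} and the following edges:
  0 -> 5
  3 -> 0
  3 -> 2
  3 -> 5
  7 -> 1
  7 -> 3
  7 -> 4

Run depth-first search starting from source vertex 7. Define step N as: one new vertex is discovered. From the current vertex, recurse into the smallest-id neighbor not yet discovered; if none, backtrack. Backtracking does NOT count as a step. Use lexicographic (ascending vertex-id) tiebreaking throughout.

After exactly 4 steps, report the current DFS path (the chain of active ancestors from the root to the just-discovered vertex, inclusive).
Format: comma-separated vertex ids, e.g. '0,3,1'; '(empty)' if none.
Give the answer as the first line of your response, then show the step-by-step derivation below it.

7,3,0

step 1: discover 7; path=7; order=7
step 2: discover 1; path=7>1; order=7,1
step 3: discover 3; path=7>3; order=7,1,3
step 4: discover 0; path=7>3>0; order=7,1,3,0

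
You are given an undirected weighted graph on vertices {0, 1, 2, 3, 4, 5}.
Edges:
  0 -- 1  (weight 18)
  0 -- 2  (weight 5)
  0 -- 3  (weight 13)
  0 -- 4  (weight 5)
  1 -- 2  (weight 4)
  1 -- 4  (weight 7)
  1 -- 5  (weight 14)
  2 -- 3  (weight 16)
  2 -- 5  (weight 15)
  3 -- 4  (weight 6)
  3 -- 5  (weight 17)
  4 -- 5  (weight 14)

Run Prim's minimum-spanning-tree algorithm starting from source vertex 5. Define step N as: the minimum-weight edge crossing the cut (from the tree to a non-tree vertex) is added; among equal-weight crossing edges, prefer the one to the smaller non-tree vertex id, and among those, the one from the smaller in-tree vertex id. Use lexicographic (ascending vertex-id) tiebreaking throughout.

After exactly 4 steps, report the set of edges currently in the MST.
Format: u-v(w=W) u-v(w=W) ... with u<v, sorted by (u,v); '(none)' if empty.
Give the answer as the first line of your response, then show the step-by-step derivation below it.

0-2(w=5) 0-4(w=5) 1-2(w=4) 1-5(w=14)

step 1: add edge 1-5 (w=14); MST = {1-5(w=14)}
step 2: add edge 1-2 (w=4); MST = {1-2(w=4) 1-5(w=14)}
step 3: add edge 0-2 (w=5); MST = {0-2(w=5) 1-2(w=4) 1-5(w=14)}
step 4: add edge 0-4 (w=5); MST = {0-2(w=5) 0-4(w=5) 1-2(w=4) 1-5(w=14)}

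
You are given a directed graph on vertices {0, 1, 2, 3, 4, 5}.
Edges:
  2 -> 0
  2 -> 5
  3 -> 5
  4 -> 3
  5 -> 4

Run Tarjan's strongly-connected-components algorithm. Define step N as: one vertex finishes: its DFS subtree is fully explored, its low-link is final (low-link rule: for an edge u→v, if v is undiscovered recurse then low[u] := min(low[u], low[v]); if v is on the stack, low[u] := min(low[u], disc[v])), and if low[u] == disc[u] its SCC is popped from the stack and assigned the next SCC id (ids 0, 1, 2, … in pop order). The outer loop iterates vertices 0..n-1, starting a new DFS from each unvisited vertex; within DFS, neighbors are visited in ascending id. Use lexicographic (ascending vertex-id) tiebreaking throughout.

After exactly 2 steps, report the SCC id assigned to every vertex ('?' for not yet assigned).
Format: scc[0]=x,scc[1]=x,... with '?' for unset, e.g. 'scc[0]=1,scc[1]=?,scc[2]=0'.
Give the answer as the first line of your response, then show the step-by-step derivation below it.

scc[0]=0,scc[1]=1,scc[2]=?,scc[3]=?,scc[4]=?,scc[5]=?

step 1: low=(low[0]=0,low[1]=?,low[2]=?,low[3]=?,low[4]=?,low[5]=?); scc=(scc[0]=0,scc[1]=?,scc[2]=?,scc[3]=?,scc[4]=?,scc[5]=?)
step 2: low=(low[0]=0,low[1]=1,low[2]=?,low[3]=?,low[4]=?,low[5]=?); scc=(scc[0]=0,scc[1]=1,scc[2]=?,scc[3]=?,scc[4]=?,scc[5]=?)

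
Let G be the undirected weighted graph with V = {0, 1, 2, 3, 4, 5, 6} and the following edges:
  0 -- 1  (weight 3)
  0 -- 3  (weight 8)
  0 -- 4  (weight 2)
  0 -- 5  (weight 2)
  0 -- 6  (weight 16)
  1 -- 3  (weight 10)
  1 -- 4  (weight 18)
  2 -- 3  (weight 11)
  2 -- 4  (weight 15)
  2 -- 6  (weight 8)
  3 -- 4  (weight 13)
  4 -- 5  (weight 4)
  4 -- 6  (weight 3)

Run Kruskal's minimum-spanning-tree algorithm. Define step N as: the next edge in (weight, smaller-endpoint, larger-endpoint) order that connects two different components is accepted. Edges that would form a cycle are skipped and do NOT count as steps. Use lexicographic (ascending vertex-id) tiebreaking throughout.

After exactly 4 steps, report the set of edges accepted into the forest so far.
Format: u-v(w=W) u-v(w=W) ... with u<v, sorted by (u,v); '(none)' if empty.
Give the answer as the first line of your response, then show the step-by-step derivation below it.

0-1(w=3) 0-4(w=2) 0-5(w=2) 4-6(w=3)

step 1: add edge 0-4 (w=2); MST = {0-4(w=2)}
step 2: add edge 0-5 (w=2); MST = {0-4(w=2) 0-5(w=2)}
step 3: add edge 0-1 (w=3); MST = {0-1(w=3) 0-4(w=2) 0-5(w=2)}
step 4: add edge 4-6 (w=3); MST = {0-1(w=3) 0-4(w=2) 0-5(w=2) 4-6(w=3)}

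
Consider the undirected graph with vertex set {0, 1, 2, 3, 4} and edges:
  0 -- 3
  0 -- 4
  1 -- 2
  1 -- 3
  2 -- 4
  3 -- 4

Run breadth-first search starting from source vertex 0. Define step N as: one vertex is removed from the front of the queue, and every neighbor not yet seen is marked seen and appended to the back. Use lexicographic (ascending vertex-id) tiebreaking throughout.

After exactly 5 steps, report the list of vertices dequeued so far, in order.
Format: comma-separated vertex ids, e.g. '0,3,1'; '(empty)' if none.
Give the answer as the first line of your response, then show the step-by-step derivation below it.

0,3,4,1,2

step 1: dequeue 0; queue=[3,4]; order=0
step 2: dequeue 3; queue=[4,1]; order=0,3
step 3: dequeue 4; queue=[1,2]; order=0,3,4
step 4: dequeue 1; queue=[2]; order=0,3,4,1
step 5: dequeue 2; queue=[(empty)]; order=0,3,4,1,2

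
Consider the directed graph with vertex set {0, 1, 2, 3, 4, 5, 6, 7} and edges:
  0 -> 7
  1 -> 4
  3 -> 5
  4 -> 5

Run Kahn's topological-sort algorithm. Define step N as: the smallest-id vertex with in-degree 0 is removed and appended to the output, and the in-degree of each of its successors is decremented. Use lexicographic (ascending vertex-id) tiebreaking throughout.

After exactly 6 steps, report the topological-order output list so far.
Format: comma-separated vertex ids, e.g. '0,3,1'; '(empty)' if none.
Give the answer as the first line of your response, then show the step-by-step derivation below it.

0,1,2,3,4,5

step 1: output 0; order=[0]; indeg=(0,0,0,0,1,2,0,0)
step 2: output 1; order=[0,1]; indeg=(0,0,0,0,0,2,0,0)
step 3: output 2; order=[0,1,2]; indeg=(0,0,0,0,0,2,0,0)
step 4: output 3; order=[0,1,2,3]; indeg=(0,0,0,0,0,1,0,0)
step 5: output 4; order=[0,1,2,3,4]; indeg=(0,0,0,0,0,0,0,0)
step 6: output 5; order=[0,1,2,3,4,5]; indeg=(0,0,0,0,0,0,0,0)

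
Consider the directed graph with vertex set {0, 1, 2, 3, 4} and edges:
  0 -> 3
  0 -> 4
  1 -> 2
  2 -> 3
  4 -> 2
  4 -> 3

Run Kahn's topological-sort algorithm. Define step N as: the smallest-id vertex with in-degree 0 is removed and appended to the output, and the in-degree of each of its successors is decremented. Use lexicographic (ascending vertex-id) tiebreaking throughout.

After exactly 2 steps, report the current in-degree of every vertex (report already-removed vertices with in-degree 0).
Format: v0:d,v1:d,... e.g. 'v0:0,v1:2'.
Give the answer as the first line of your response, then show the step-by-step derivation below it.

v0:0,v1:0,v2:1,v3:2,v4:0

step 1: output 0; order=[0]; indeg=(0,0,2,2,0)
step 2: output 1; order=[0,1]; indeg=(0,0,1,2,0)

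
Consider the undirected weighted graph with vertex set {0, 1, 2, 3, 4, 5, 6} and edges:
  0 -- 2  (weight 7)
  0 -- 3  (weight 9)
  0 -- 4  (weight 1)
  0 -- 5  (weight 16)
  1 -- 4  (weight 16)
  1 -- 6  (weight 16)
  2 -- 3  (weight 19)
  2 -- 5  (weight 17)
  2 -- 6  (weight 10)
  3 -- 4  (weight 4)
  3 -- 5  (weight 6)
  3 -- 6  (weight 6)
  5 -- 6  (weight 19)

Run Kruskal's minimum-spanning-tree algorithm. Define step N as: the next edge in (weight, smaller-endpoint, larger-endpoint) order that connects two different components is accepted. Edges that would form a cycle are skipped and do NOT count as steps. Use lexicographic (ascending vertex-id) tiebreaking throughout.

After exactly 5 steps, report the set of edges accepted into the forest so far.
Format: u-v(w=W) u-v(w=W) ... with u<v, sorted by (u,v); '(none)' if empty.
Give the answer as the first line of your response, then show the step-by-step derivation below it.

0-2(w=7) 0-4(w=1) 3-4(w=4) 3-5(w=6) 3-6(w=6)

step 1: add edge 0-4 (w=1); MST = {0-4(w=1)}
step 2: add edge 3-4 (w=4); MST = {0-4(w=1) 3-4(w=4)}
step 3: add edge 3-5 (w=6); MST = {0-4(w=1) 3-4(w=4) 3-5(w=6)}
step 4: add edge 3-6 (w=6); MST = {0-4(w=1) 3-4(w=4) 3-5(w=6) 3-6(w=6)}
step 5: add edge 0-2 (w=7); MST = {0-2(w=7) 0-4(w=1) 3-4(w=4) 3-5(w=6) 3-6(w=6)}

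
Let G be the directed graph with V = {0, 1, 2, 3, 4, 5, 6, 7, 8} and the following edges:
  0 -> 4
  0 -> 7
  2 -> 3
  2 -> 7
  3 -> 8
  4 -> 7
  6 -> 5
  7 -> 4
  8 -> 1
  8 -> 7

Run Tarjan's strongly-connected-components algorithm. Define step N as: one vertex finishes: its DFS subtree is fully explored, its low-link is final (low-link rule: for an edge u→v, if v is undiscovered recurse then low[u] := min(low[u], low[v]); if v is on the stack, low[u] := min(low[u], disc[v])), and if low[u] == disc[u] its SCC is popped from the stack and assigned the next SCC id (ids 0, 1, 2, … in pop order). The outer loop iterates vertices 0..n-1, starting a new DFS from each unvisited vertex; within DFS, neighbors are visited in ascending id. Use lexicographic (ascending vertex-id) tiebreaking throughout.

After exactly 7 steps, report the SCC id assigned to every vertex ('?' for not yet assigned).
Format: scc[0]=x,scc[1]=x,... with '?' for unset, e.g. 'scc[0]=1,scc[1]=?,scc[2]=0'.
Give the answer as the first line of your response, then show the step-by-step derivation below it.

scc[0]=1,scc[1]=2,scc[2]=5,scc[3]=4,scc[4]=0,scc[5]=?,scc[6]=?,scc[7]=0,scc[8]=3

step 1: low=(low[0]=0,low[1]=?,low[2]=?,low[3]=?,low[4]=1,low[5]=?,low[6]=?,low[7]=1,low[8]=?); scc=(scc[0]=?,scc[1]=?,scc[2]=?,scc[3]=?,scc[4]=?,scc[5]=?,scc[6]=?,scc[7]=?,scc[8]=?)
step 2: low=(low[0]=0,low[1]=?,low[2]=?,low[3]=?,low[4]=1,low[5]=?,low[6]=?,low[7]=1,low[8]=?); scc=(scc[0]=?,scc[1]=?,scc[2]=?,scc[3]=?,scc[4]=0,scc[5]=?,scc[6]=?,scc[7]=0,scc[8]=?)
step 3: low=(low[0]=0,low[1]=?,low[2]=?,low[3]=?,low[4]=1,low[5]=?,low[6]=?,low[7]=1,low[8]=?); scc=(scc[0]=1,scc[1]=?,scc[2]=?,scc[3]=?,scc[4]=0,scc[5]=?,scc[6]=?,scc[7]=0,scc[8]=?)
step 4: low=(low[0]=0,low[1]=3,low[2]=?,low[3]=?,low[4]=1,low[5]=?,low[6]=?,low[7]=1,low[8]=?); scc=(scc[0]=1,scc[1]=2,scc[2]=?,scc[3]=?,scc[4]=0,scc[5]=?,scc[6]=?,scc[7]=0,scc[8]=?)
step 5: low=(low[0]=0,low[1]=3,low[2]=4,low[3]=5,low[4]=1,low[5]=?,low[6]=?,low[7]=1,low[8]=6); scc=(scc[0]=1,scc[1]=2,scc[2]=?,scc[3]=?,scc[4]=0,scc[5]=?,scc[6]=?,scc[7]=0,scc[8]=3)
step 6: low=(low[0]=0,low[1]=3,low[2]=4,low[3]=5,low[4]=1,low[5]=?,low[6]=?,low[7]=1,low[8]=6); scc=(scc[0]=1,scc[1]=2,scc[2]=?,scc[3]=4,scc[4]=0,scc[5]=?,scc[6]=?,scc[7]=0,scc[8]=3)
step 7: low=(low[0]=0,low[1]=3,low[2]=4,low[3]=5,low[4]=1,low[5]=?,low[6]=?,low[7]=1,low[8]=6); scc=(scc[0]=1,scc[1]=2,scc[2]=5,scc[3]=4,scc[4]=0,scc[5]=?,scc[6]=?,scc[7]=0,scc[8]=3)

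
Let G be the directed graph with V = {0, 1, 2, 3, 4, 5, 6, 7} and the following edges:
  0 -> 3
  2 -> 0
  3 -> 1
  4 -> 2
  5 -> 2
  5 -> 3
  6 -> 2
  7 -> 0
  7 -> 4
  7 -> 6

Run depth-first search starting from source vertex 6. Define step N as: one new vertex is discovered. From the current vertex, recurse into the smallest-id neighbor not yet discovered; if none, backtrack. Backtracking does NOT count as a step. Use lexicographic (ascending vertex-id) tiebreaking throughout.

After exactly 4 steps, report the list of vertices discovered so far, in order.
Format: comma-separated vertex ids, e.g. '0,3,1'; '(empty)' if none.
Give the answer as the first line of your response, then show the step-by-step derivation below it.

6,2,0,3

step 1: discover 6; path=6; order=6
step 2: discover 2; path=6>2; order=6,2
step 3: discover 0; path=6>2>0; order=6,2,0
step 4: discover 3; path=6>2>0>3; order=6,2,0,3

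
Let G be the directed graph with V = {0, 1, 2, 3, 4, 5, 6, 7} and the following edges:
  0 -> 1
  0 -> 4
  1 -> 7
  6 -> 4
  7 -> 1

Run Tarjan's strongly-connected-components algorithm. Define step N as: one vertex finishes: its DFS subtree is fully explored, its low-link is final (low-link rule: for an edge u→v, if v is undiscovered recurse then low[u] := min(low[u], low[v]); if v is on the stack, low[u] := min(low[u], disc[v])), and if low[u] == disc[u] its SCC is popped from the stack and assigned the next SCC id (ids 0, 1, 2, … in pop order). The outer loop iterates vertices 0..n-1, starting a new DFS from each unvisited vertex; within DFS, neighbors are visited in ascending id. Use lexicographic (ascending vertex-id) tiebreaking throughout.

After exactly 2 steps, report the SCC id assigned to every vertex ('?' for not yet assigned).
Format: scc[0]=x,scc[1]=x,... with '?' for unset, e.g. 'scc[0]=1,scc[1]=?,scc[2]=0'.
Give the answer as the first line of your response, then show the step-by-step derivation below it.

scc[0]=?,scc[1]=0,scc[2]=?,scc[3]=?,scc[4]=?,scc[5]=?,scc[6]=?,scc[7]=0

step 1: low=(low[0]=0,low[1]=1,low[2]=?,low[3]=?,low[4]=?,low[5]=?,low[6]=?,low[7]=1); scc=(scc[0]=?,scc[1]=?,scc[2]=?,scc[3]=?,scc[4]=?,scc[5]=?,scc[6]=?,scc[7]=?)
step 2: low=(low[0]=0,low[1]=1,low[2]=?,low[3]=?,low[4]=?,low[5]=?,low[6]=?,low[7]=1); scc=(scc[0]=?,scc[1]=0,scc[2]=?,scc[3]=?,scc[4]=?,scc[5]=?,scc[6]=?,scc[7]=0)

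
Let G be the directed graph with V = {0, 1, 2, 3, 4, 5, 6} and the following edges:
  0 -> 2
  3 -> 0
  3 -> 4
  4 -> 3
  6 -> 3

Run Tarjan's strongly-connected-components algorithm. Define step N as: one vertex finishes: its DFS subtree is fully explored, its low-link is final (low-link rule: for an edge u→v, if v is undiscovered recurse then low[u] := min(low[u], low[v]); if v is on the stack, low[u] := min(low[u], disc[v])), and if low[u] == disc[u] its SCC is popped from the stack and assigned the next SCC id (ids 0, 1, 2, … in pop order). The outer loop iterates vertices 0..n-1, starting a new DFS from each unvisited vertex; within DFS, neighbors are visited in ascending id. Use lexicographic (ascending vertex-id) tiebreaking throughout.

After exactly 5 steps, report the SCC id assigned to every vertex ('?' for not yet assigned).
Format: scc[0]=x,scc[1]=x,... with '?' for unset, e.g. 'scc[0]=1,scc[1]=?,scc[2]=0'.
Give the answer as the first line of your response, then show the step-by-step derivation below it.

scc[0]=1,scc[1]=2,scc[2]=0,scc[3]=3,scc[4]=3,scc[5]=?,scc[6]=?

step 1: low=(low[0]=0,low[1]=?,low[2]=1,low[3]=?,low[4]=?,low[5]=?,low[6]=?); scc=(scc[0]=?,scc[1]=?,scc[2]=0,scc[3]=?,scc[4]=?,scc[5]=?,scc[6]=?)
step 2: low=(low[0]=0,low[1]=?,low[2]=1,low[3]=?,low[4]=?,low[5]=?,low[6]=?); scc=(scc[0]=1,scc[1]=?,scc[2]=0,scc[3]=?,scc[4]=?,scc[5]=?,scc[6]=?)
step 3: low=(low[0]=0,low[1]=2,low[2]=1,low[3]=?,low[4]=?,low[5]=?,low[6]=?); scc=(scc[0]=1,scc[1]=2,scc[2]=0,scc[3]=?,scc[4]=?,scc[5]=?,scc[6]=?)
step 4: low=(low[0]=0,low[1]=2,low[2]=1,low[3]=3,low[4]=3,low[5]=?,low[6]=?); scc=(scc[0]=1,scc[1]=2,scc[2]=0,scc[3]=?,scc[4]=?,scc[5]=?,scc[6]=?)
step 5: low=(low[0]=0,low[1]=2,low[2]=1,low[3]=3,low[4]=3,low[5]=?,low[6]=?); scc=(scc[0]=1,scc[1]=2,scc[2]=0,scc[3]=3,scc[4]=3,scc[5]=?,scc[6]=?)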